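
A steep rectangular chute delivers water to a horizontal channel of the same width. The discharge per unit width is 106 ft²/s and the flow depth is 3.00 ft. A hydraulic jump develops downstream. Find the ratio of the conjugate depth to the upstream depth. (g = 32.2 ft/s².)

V₁ = q/y₁ = 106/3.00 = 35.3 ft/s. Fr₁ = V₁/√(g·y₁) = 35.3/√(32.2×3.00) = 3.59.
From the momentum equation for a rectangular channel, y₂/y₁ = ½[√(1 + 8Fr₁²) − 1] = ½[√104.4 − 1] = 4.61.

y₂/y₁ = 4.61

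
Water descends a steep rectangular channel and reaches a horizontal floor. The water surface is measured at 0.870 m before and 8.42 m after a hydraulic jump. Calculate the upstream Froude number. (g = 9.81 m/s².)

Fr₁ = 7.19

For a rectangular channel the momentum equation gives q² = ½·g·y₁·y₂·(y₁ + y₂) = ½×9.81×0.870×8.42×9.29 = 334.
q = √334 = 18.3 m²/s.
V₁ = q/y₁ = 21.0 m/s; Fr₁ = V₁/√(g·y₁) = 7.19.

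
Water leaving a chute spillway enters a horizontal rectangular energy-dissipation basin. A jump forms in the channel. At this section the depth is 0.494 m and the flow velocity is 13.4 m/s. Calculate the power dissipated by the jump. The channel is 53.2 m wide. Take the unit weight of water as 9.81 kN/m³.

Fr₁ = V₁/√(g·y₁) = 13.4/√(9.81×0.494) = 6.09.
Conjugate-depth relation: y₂/y₁ = ½[√(1 + 8Fr₁²) − 1] = ½[√297.4 − 1] = 8.12.
y₂ = 8.12 × 0.494 = 4.01 m.
q = V₁·y₁ = 13.4 × 0.494 = 6.62 m²/s. V₂ = q/y₂ = 6.62/4.01 = 1.65 m/s. E₁ = y₁ + V₁²/2g = 9.65 m; E₂ = y₂ + V₂²/2g = 4.15 m. ΔE = E₁ − E₂ = 5.49 m.
Q = q·b = 6.62 × 53.2 = 352 m³/s. P = γ·Q·ΔE = 9.81 × 352 × 5.49 = 18982 kW.

P = 18982 kW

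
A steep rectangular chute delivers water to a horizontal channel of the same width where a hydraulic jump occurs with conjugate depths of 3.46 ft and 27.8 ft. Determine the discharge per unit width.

q = 220 ft²/s

For a rectangular channel the momentum equation gives q² = ½·g·y₁·y₂·(y₁ + y₂) = ½×32.2×3.46×27.8×31.3 = 48410.
q = √48410 = 220 ft²/s.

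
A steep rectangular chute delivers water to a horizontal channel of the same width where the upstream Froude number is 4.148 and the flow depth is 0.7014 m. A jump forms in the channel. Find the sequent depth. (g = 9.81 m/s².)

y₂ = 3.779 m

Fr₁ = 4.148 (given).
Bélanger equation: y₂/y₁ = ½[√(1 + 8Fr₁²) − 1] = ½[√138.65 − 1] = 5.387.
y₂ = 5.387 × 0.7014 = 3.779 m.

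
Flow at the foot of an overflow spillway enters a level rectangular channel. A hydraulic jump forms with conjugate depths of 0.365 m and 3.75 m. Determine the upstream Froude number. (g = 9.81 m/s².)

Fr₁ = 7.61

For a rectangular channel the momentum equation gives q² = ½·g·y₁·y₂·(y₁ + y₂) = ½×9.81×0.365×3.75×4.12 = 27.6.
q = √27.6 = 5.26 m²/s.
V₁ = q/y₁ = 14.4 m/s; Fr₁ = V₁/√(g·y₁) = 7.61.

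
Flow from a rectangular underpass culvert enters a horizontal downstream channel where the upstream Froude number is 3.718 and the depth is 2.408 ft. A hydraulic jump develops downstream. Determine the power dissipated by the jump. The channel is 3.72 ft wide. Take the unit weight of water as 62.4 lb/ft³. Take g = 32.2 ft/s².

P = 226.6 hp

Fr₁ = 3.718 (given).
Sequent-depth ratio: y₂/y₁ = ½[√(1 + 8Fr₁²) − 1] = ½[√111.59 − 1] = 4.782.
y₂ = 4.782 × 2.408 = 11.51 ft.
V₁ = Fr₁·√(g·y₁) = 3.718×√(32.2×2.408) = 32.74 ft/s; q = V₁·y₁ = 78.84 ft²/s. V₂ = q/y₂ = 78.84/11.51 = 6.847 ft/s. E₁ = y₁ + V₁²/2g = 19.05 ft; E₂ = y₂ + V₂²/2g = 12.24 ft. ΔE = E₁ − E₂ = 6.809 ft.
Q = q·b = 78.84 × 3.72 = 293.3 cfs. P = γ·Q·ΔE/550 = 62.4 × 293.3 × 6.809 / 550 = 226.6 hp.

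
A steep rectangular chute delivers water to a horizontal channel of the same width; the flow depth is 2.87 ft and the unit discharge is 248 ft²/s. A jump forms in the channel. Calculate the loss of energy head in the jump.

ΔE = 83.0 ft

V₁ = q/y₁ = 248/2.87 = 86.4 ft/s. Fr₁ = V₁/√(g·y₁) = 86.4/√(32.2×2.87) = 8.99.
Conjugate-depth relation: y₂/y₁ = ½[√(1 + 8Fr₁²) − 1] = ½[√647.4 − 1] = 12.2.
y₂ = 12.2 × 2.87 = 35.1 ft.
V₂ = q/y₂ = 248/35.1 = 7.07 ft/s. E₁ = y₁ + V₁²/2g = 119 ft; E₂ = y₂ + V₂²/2g = 35.9 ft. ΔE = E₁ − E₂ = 83.0 ft.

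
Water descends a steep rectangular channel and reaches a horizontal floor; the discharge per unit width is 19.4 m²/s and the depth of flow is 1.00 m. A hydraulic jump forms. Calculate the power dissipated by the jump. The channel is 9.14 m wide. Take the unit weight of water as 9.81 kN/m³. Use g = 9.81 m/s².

P = 20227 kW

V₁ = q/y₁ = 19.4/1.00 = 19.4 m/s. Fr₁ = V₁/√(g·y₁) = 19.4/√(9.81×1.00) = 6.19.
By Bélanger, y₂/y₁ = ½[√(1 + 8Fr₁²) − 1] = ½[√307.9 − 1] = 8.27.
y₂ = 8.27 × 1.00 = 8.27 m.
Head loss: ΔE = (y₂ − y₁)³/(4y₁y₂) = (8.27 − 1.00)³/(4×1.00×8.27) = 385/33.1 = 11.6 m.
Q = q·b = 19.4 × 9.14 = 177 m³/s. P = γ·Q·ΔE = 9.81 × 177 × 11.6 = 20227 kW.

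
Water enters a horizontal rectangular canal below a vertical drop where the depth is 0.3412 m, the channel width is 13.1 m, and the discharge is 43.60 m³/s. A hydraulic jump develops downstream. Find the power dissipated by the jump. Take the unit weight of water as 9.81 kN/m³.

q = Q/b = 43.60/13.1 = 3.328 m²/s; V₁ = q/y₁ = 9.755 m/s. Fr₁ = V₁/√(g·y₁) = 5.332.
From the momentum equation for a rectangular channel, y₂/y₁ = ½[√(1 + 8Fr₁²) − 1] = ½[√228.42 − 1] = 7.057.
y₂ = 7.057 × 0.3412 = 2.408 m.
Head loss: ΔE = (y₂ − y₁)³/(4y₁y₂) = (2.408 − 0.3412)³/(4×0.3412×2.408) = 8.826/3.286 = 2.686 m.
P = γ·Q·ΔE = 9.81 × 43.60 × 2.686 = 1149 kW.

P = 1149 kW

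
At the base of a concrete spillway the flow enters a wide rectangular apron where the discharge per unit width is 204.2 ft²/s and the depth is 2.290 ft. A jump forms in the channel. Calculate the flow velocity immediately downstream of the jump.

V₁ = q/y₁ = 204.2/2.290 = 89.17 ft/s. Fr₁ = V₁/√(g·y₁) = 89.17/√(32.2×2.290) = 10.38.
Conjugate-depth relation: y₂/y₁ = ½[√(1 + 8Fr₁²) − 1] = ½[√863.66 − 1] = 14.19.
y₂ = 14.19 × 2.290 = 32.50 ft.
V₂ = q/y₂ = 204.2/32.50 = 6.282 ft/s.

V₂ = 6.282 ft/s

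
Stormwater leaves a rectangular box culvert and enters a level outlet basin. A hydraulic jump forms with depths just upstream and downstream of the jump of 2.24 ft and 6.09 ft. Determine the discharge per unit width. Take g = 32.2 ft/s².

For a rectangular channel the momentum equation gives q² = ½·g·y₁·y₂·(y₁ + y₂) = ½×32.2×2.24×6.09×8.33 = 1830.
q = √1830 = 42.8 ft²/s.

q = 42.8 ft²/s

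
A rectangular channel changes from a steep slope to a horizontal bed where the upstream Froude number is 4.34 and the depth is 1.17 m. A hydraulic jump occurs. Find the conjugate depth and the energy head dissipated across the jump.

Fr₁ = 4.34 (given).
Bélanger equation: y₂/y₁ = ½[√(1 + 8Fr₁²) − 1] = ½[√151.7 − 1] = 5.66.
y₂ = 5.66 × 1.17 = 6.62 m.
Head loss: ΔE = (y₂ − y₁)³/(4y₁y₂) = (6.62 − 1.17)³/(4×1.17×6.62) = 162/31.0 = 5.22 m.

y₂ = 6.62 m; ΔE = 5.22 m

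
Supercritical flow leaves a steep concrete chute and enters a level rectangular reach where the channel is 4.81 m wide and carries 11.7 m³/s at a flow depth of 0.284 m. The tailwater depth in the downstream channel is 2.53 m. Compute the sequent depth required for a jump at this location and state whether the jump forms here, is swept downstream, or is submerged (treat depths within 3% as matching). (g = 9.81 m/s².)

y₂ = 1.92 m; the jump is submerged

q = Q/b = 11.7/4.81 = 2.43 m²/s; V₁ = q/y₁ = 8.56 m/s. Fr₁ = V₁/√(g·y₁) = 5.13.
Conjugate-depth relation: y₂/y₁ = ½[√(1 + 8Fr₁²) − 1] = ½[√211.6 − 1] = 6.77.
y₂ = 6.77 × 0.284 = 1.92 m.
Tailwater y_tw = 2.53 m: y_tw > y₂, so the jump is submerged.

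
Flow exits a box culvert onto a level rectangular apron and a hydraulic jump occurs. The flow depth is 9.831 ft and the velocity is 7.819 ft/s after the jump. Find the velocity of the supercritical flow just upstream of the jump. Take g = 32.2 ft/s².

V₁ = 26.27 ft/s

Fr₂ = V₂/√(g·y₂) = 7.819/√(32.2×9.831) = 0.4395.
The Bélanger relation is symmetric: y₁/y₂ = ½[√(1 + 8Fr₂²) − 1] = ½[√2.5450 − 1] = 0.2977.
y₁ = 0.2977 × 9.831 = 2.926 ft.
V₁ = q/y₁ = 76.87/2.926 = 26.27 ft/s.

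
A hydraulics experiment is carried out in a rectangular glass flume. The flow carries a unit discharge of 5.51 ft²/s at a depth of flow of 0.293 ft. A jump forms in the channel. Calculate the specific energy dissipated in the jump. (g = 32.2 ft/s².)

V₁ = q/y₁ = 5.51/0.293 = 18.8 ft/s. Fr₁ = V₁/√(g·y₁) = 18.8/√(32.2×0.293) = 6.12.
Sequent-depth ratio: y₂/y₁ = ½[√(1 + 8Fr₁²) − 1] = ½[√300.9 − 1] = 8.17.
y₂ = 8.17 × 0.293 = 2.39 ft.
Head loss: ΔE = (y₂ − y₁)³/(4y₁y₂) = (2.39 − 0.293)³/(4×0.293×2.39) = 9.28/2.81 = 3.31 ft.

ΔE = 3.31 ft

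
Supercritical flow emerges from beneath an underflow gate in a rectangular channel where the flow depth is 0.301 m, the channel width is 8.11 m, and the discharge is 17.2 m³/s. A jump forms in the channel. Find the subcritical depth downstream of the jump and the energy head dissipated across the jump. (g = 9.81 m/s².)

q = Q/b = 17.2/8.11 = 2.12 m²/s; V₁ = q/y₁ = 7.05 m/s. Fr₁ = V₁/√(g·y₁) = 4.10.
From the momentum equation for a rectangular channel, y₂/y₁ = ½[√(1 + 8Fr₁²) − 1] = ½[√135.5 − 1] = 5.32.
y₂ = 5.32 × 0.301 = 1.60 m.
V₂ = q/y₂ = 2.12/1.60 = 1.32 m/s. E₁ = y₁ + V₁²/2g = 2.83 m; E₂ = y₂ + V₂²/2g = 1.69 m. ΔE = E₁ − E₂ = 1.14 m.

y₂ = 1.60 m; ΔE = 1.14 m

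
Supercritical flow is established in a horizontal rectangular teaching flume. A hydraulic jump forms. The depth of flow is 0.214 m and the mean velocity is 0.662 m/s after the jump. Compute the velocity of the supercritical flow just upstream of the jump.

Fr₂ = V₂/√(g·y₂) = 0.662/√(9.81×0.214) = 0.457.
From the momentum equation (using Fr₂), y₁/y₂ = ½[√(1 + 8Fr₂²) − 1] = ½[√2.670 − 1] = 0.317.
y₁ = 0.317 × 0.214 = 0.0678 m.
V₁ = q/y₁ = 0.142/0.0678 = 2.09 m/s.

V₁ = 2.09 m/s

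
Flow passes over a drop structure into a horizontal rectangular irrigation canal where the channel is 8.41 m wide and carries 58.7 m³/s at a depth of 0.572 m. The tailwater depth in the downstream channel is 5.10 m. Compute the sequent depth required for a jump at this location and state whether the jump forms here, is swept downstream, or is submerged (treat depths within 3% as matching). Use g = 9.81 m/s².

y₂ = 3.89 m; the jump is submerged

q = Q/b = 58.7/8.41 = 6.98 m²/s; V₁ = q/y₁ = 12.2 m/s. Fr₁ = V₁/√(g·y₁) = 5.15.
By Bélanger, y₂/y₁ = ½[√(1 + 8Fr₁²) − 1] = ½[√213.3 − 1] = 6.80.
y₂ = 6.80 × 0.572 = 3.89 m.
Tailwater y_tw = 5.10 m: y_tw > y₂, so the jump is submerged.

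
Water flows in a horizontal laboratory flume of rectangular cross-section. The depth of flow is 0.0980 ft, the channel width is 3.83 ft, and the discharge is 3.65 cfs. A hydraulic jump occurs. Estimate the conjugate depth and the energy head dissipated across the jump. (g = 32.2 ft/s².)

q = Q/b = 3.65/3.83 = 0.953 ft²/s; V₁ = q/y₁ = 9.72 ft/s. Fr₁ = V₁/√(g·y₁) = 5.47.
By Bélanger, y₂/y₁ = ½[√(1 + 8Fr₁²) − 1] = ½[√240.7 − 1] = 7.26.
y₂ = 7.26 × 0.0980 = 0.711 ft.
Head loss: ΔE = (y₂ − y₁)³/(4y₁y₂) = (0.711 − 0.0980)³/(4×0.0980×0.711) = 0.231/0.279 = 0.827 ft.

y₂ = 0.711 ft; ΔE = 0.827 ft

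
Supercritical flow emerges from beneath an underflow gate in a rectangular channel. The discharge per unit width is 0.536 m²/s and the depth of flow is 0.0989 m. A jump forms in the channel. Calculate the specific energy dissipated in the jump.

V₁ = q/y₁ = 0.536/0.0989 = 5.42 m/s. Fr₁ = V₁/√(g·y₁) = 5.42/√(9.81×0.0989) = 5.50.
Bélanger equation: y₂/y₁ = ½[√(1 + 8Fr₁²) − 1] = ½[√243.2 − 1] = 7.30.
y₂ = 7.30 × 0.0989 = 0.722 m.
Head loss: ΔE = (y₂ − y₁)³/(4y₁y₂) = (0.722 − 0.0989)³/(4×0.0989×0.722) = 0.242/0.286 = 0.846 m.

ΔE = 0.846 m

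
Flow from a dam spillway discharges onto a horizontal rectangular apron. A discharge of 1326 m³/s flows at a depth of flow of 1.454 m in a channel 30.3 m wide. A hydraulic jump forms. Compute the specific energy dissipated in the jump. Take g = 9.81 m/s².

ΔE = 31.55 m

q = Q/b = 1326/30.3 = 43.76 m²/s; V₁ = q/y₁ = 30.10 m/s. Fr₁ = V₁/√(g·y₁) = 7.969.
From the momentum equation for a rectangular channel, y₂/y₁ = ½[√(1 + 8Fr₁²) − 1] = ½[√509.08 − 1] = 10.78.
y₂ = 10.78 × 1.454 = 15.68 m.
Head loss: ΔE = (y₂ − y₁)³/(4y₁y₂) = (15.68 − 1.454)³/(4×1.454×15.68) = 2877/91.17 = 31.55 m.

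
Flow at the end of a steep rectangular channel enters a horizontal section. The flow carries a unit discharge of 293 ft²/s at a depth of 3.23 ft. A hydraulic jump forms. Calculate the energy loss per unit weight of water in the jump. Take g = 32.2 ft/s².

ΔE = 91.1 ft

V₁ = q/y₁ = 293/3.23 = 90.7 ft/s. Fr₁ = V₁/√(g·y₁) = 90.7/√(32.2×3.23) = 8.89.
Bélanger equation: y₂/y₁ = ½[√(1 + 8Fr₁²) − 1] = ½[√633.9 − 1] = 12.1.
y₂ = 12.1 × 3.23 = 39.0 ft.
Head loss: ΔE = (y₂ − y₁)³/(4y₁y₂) = (39.0 − 3.23)³/(4×3.23×39.0) = 45951/504 = 91.1 ft.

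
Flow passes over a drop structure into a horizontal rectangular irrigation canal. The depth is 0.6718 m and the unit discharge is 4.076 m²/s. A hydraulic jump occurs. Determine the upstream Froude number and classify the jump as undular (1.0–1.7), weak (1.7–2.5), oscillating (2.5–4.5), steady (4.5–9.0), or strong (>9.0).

Fr₁ = 2.363; weak jump

V₁ = q/y₁ = 4.076/0.6718 = 6.067 m/s. Fr₁ = V₁/√(g·y₁) = 6.067/√(9.81×0.6718) = 2.363.
Fr₁ = 2.363 lies in the weak range.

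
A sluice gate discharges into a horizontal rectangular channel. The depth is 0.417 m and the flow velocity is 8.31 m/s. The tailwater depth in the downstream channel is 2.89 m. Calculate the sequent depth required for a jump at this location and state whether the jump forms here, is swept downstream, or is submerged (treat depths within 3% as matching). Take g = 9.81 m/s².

y₂ = 2.22 m; the jump is submerged

Fr₁ = V₁/√(g·y₁) = 8.31/√(9.81×0.417) = 4.11.
From the momentum equation for a rectangular channel, y₂/y₁ = ½[√(1 + 8Fr₁²) − 1] = ½[√136.0 − 1] = 5.33.
y₂ = 5.33 × 0.417 = 2.22 m.
Tailwater y_tw = 2.89 m: y_tw > y₂, so the jump is submerged.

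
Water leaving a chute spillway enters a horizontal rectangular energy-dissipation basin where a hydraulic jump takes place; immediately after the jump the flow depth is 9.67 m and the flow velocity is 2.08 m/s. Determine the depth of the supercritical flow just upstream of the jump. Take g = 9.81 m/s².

y₁ = 0.814 m

Fr₂ = V₂/√(g·y₂) = 2.08/√(9.81×9.67) = 0.214.
The Bélanger relation is symmetric: y₁/y₂ = ½[√(1 + 8Fr₂²) − 1] = ½[√1.365 − 1] = 0.0841.
y₁ = 0.0841 × 9.67 = 0.814 m.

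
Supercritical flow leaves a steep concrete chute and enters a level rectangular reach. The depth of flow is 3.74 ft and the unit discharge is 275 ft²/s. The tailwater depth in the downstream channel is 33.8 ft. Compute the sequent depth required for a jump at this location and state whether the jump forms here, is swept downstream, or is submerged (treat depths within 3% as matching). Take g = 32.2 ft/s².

V₁ = q/y₁ = 275/3.74 = 73.5 ft/s. Fr₁ = V₁/√(g·y₁) = 73.5/√(32.2×3.74) = 6.70.
Conjugate-depth relation: y₂/y₁ = ½[√(1 + 8Fr₁²) − 1] = ½[√360.2 − 1] = 8.99.
y₂ = 8.99 × 3.74 = 33.6 ft.
Tailwater y_tw = 33.8 ft: y_tw ≈ y₂, so the jump forms here.

y₂ = 33.6 ft; the jump forms here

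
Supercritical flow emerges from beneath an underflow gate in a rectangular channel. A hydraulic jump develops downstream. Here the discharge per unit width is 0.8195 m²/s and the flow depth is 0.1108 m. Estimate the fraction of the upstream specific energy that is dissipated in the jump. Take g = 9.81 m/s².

V₁ = q/y₁ = 0.8195/0.1108 = 7.396 m/s. Fr₁ = V₁/√(g·y₁) = 7.396/√(9.81×0.1108) = 7.094.
Conjugate-depth relation: y₂/y₁ = ½[√(1 + 8Fr₁²) − 1] = ½[√403.62 − 1] = 9.545.
y₂ = 9.545 × 0.1108 = 1.058 m.
E₁ = y₁ + V₁²/2g = 2.899 m. ΔE = (y₂ − y₁)³/(4y₁y₂) = 1.811 m. ΔE/E₁ = 1.811/2.899 = 0.625.

ΔE/E₁ = 0.625 (62.5%)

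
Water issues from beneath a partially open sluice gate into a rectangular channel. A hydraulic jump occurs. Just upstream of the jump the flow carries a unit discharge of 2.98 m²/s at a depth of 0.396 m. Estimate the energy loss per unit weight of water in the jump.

ΔE = 1.21 m

V₁ = q/y₁ = 2.98/0.396 = 7.53 m/s. Fr₁ = V₁/√(g·y₁) = 7.53/√(9.81×0.396) = 3.82.
Sequent-depth ratio: y₂/y₁ = ½[√(1 + 8Fr₁²) − 1] = ½[√117.6 − 1] = 4.92.
y₂ = 4.92 × 0.396 = 1.95 m.
V₂ = q/y₂ = 2.98/1.95 = 1.53 m/s. E₁ = y₁ + V₁²/2g = 3.28 m; E₂ = y₂ + V₂²/2g = 2.07 m. ΔE = E₁ − E₂ = 1.21 m.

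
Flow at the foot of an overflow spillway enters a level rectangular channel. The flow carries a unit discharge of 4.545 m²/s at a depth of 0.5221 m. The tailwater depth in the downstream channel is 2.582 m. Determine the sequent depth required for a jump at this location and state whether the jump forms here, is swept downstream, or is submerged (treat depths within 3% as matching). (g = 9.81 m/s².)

V₁ = q/y₁ = 4.545/0.5221 = 8.705 m/s. Fr₁ = V₁/√(g·y₁) = 8.705/√(9.81×0.5221) = 3.847.
Bélanger equation: y₂/y₁ = ½[√(1 + 8Fr₁²) − 1] = ½[√119.37 − 1] = 4.963.
y₂ = 4.963 × 0.5221 = 2.591 m.
Tailwater y_tw = 2.582 m: y_tw ≈ y₂, so the jump forms here.

y₂ = 2.591 m; the jump forms here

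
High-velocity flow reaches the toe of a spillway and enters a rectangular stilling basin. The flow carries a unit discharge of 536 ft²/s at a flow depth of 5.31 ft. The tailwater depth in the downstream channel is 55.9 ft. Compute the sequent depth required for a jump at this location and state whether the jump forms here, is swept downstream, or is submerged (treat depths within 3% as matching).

y₂ = 55.4 ft; the jump forms here

V₁ = q/y₁ = 536/5.31 = 101 ft/s. Fr₁ = V₁/√(g·y₁) = 101/√(32.2×5.31) = 7.72.
By Bélanger, y₂/y₁ = ½[√(1 + 8Fr₁²) − 1] = ½[√477.7 − 1] = 10.4.
y₂ = 10.4 × 5.31 = 55.4 ft.
Tailwater y_tw = 55.9 ft: y_tw ≈ y₂, so the jump forms here.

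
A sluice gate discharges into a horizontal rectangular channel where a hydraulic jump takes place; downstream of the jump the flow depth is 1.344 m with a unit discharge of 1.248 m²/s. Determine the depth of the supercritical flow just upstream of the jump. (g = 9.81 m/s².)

y₁ = 0.1574 m

V₂ = q/y₂ = 1.248/1.344 = 0.9286 m/s; Fr₂ = V₂/√(g·y₂) = 0.2557.
Since the conjugate-depth ratio holds either way, y₁/y₂ = ½[√(1 + 8Fr₂²) − 1] = ½[√1.5232 − 1] = 0.1171.
y₁ = 0.1171 × 1.344 = 0.1574 m.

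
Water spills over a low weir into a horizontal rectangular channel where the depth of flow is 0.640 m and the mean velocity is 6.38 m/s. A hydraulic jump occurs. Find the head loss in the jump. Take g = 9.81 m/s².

Fr₁ = V₁/√(g·y₁) = 6.38/√(9.81×0.640) = 2.55.
From the momentum equation for a rectangular channel, y₂/y₁ = ½[√(1 + 8Fr₁²) − 1] = ½[√52.87 − 1] = 3.14.
y₂ = 3.14 × 0.640 = 2.01 m.
q = V₁·y₁ = 6.38 × 0.640 = 4.08 m²/s. V₂ = q/y₂ = 4.08/2.01 = 2.03 m/s. E₁ = y₁ + V₁²/2g = 2.71 m; E₂ = y₂ + V₂²/2g = 2.22 m. ΔE = E₁ − E₂ = 0.497 m.

ΔE = 0.497 m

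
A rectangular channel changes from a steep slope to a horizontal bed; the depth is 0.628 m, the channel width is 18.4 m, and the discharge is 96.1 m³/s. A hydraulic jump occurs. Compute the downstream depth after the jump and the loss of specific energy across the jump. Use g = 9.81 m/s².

q = Q/b = 96.1/18.4 = 5.22 m²/s; V₁ = q/y₁ = 8.32 m/s. Fr₁ = V₁/√(g·y₁) = 3.35.
From the momentum equation for a rectangular channel, y₂/y₁ = ½[√(1 + 8Fr₁²) − 1] = ½[√90.82 − 1] = 4.26.
y₂ = 4.26 × 0.628 = 2.68 m.
Head loss: ΔE = (y₂ − y₁)³/(4y₁y₂) = (2.68 − 0.628)³/(4×0.628×2.68) = 8.62/6.73 = 1.28 m.

y₂ = 2.68 m; ΔE = 1.28 m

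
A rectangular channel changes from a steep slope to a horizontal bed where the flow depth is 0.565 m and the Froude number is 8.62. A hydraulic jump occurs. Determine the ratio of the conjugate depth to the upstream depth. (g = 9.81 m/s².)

Fr₁ = 8.62 (given).
From the momentum equation for a rectangular channel, y₂/y₁ = ½[√(1 + 8Fr₁²) − 1] = ½[√595.4 − 1] = 11.7.

y₂/y₁ = 11.7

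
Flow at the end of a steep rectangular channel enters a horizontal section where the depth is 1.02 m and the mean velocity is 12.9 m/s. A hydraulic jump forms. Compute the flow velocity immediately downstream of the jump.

V₂ = 2.44 m/s

Fr₁ = V₁/√(g·y₁) = 12.9/√(9.81×1.02) = 4.08.
Bélanger equation: y₂/y₁ = ½[√(1 + 8Fr₁²) − 1] = ½[√134.0 − 1] = 5.29.
y₂ = 5.29 × 1.02 = 5.39 m.
q = V₁·y₁ = 12.9 × 1.02 = 13.2 m²/s.
V₂ = q/y₂ = 13.2/5.39 = 2.44 m/s.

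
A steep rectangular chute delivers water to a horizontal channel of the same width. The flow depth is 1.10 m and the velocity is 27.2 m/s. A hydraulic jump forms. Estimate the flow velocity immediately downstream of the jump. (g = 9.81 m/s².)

V₂ = 2.42 m/s

Fr₁ = V₁/√(g·y₁) = 27.2/√(9.81×1.10) = 8.28.
Conjugate-depth relation: y₂/y₁ = ½[√(1 + 8Fr₁²) − 1] = ½[√549.5 − 1] = 11.2.
y₂ = 11.2 × 1.10 = 12.3 m.
q = V₁·y₁ = 27.2 × 1.10 = 29.9 m²/s.
V₂ = q/y₂ = 29.9/12.3 = 2.42 m/s.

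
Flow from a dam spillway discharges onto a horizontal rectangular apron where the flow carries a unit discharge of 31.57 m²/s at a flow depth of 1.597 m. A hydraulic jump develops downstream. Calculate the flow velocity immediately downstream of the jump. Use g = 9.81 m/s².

V₂ = 3.004 m/s

V₁ = q/y₁ = 31.57/1.597 = 19.77 m/s. Fr₁ = V₁/√(g·y₁) = 19.77/√(9.81×1.597) = 4.994.
Conjugate-depth relation: y₂/y₁ = ½[√(1 + 8Fr₁²) − 1] = ½[√200.55 − 1] = 6.581.
y₂ = 6.581 × 1.597 = 10.51 m.
V₂ = q/y₂ = 31.57/10.51 = 3.004 m/s.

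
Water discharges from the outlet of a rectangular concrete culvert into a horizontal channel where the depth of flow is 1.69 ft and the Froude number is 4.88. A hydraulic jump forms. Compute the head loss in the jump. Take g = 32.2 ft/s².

ΔE = 10.5 ft

Fr₁ = 4.88 (given).
Bélanger equation: y₂/y₁ = ½[√(1 + 8Fr₁²) − 1] = ½[√191.5 − 1] = 6.42.
y₂ = 6.42 × 1.69 = 10.8 ft.
V₁ = Fr₁·√(g·y₁) = 4.88×√(32.2×1.69) = 36.0 ft/s; q = V₁·y₁ = 60.8 ft²/s. V₂ = q/y₂ = 60.8/10.8 = 5.61 ft/s. E₁ = y₁ + V₁²/2g = 21.8 ft; E₂ = y₂ + V₂²/2g = 11.3 ft. ΔE = E₁ − E₂ = 10.5 ft.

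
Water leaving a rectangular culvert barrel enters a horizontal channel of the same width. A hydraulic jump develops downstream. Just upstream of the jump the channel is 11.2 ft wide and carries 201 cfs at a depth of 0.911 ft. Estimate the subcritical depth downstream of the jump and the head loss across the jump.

q = Q/b = 201/11.2 = 17.9 ft²/s; V₁ = q/y₁ = 19.7 ft/s. Fr₁ = V₁/√(g·y₁) = 3.64.
By Bélanger, y₂/y₁ = ½[√(1 + 8Fr₁²) − 1] = ½[√106.8 − 1] = 4.67.
y₂ = 4.67 × 0.911 = 4.25 ft.
Head loss: ΔE = (y₂ − y₁)³/(4y₁y₂) = (4.25 − 0.911)³/(4×0.911×4.25) = 37.3/15.5 = 2.41 ft.

y₂ = 4.25 ft; ΔE = 2.41 ft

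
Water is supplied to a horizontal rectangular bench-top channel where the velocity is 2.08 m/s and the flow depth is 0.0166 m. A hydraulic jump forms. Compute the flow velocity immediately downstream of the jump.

Fr₁ = V₁/√(g·y₁) = 2.08/√(9.81×0.0166) = 5.15.
By Bélanger, y₂/y₁ = ½[√(1 + 8Fr₁²) − 1] = ½[√213.5 − 1] = 6.81.
y₂ = 6.81 × 0.0166 = 0.113 m.
q = V₁·y₁ = 2.08 × 0.0166 = 0.0345 m²/s.
V₂ = q/y₂ = 0.0345/0.113 = 0.306 m/s.

V₂ = 0.306 m/s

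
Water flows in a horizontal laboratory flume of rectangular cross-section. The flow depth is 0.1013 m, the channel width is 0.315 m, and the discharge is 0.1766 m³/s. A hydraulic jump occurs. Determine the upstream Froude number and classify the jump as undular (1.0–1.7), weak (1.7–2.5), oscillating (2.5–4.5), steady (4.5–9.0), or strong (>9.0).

Fr₁ = 5.552; steady jump

q = Q/b = 0.1766/0.315 = 0.5606 m²/s; V₁ = q/y₁ = 5.534 m/s. Fr₁ = V₁/√(g·y₁) = 5.552.
Fr₁ = 5.552 lies in the steady range.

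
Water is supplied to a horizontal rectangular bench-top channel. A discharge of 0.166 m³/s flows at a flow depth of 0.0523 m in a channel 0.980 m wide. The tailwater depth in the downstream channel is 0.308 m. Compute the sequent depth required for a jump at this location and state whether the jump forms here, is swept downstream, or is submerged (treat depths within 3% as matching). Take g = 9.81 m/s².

y₂ = 0.309 m; the jump forms here

q = Q/b = 0.166/0.980 = 0.169 m²/s; V₁ = q/y₁ = 3.24 m/s. Fr₁ = V₁/√(g·y₁) = 4.52.
Sequent-depth ratio: y₂/y₁ = ½[√(1 + 8Fr₁²) − 1] = ½[√164.6 − 1] = 5.91.
y₂ = 5.91 × 0.0523 = 0.309 m.
Tailwater y_tw = 0.308 m: y_tw ≈ y₂, so the jump forms here.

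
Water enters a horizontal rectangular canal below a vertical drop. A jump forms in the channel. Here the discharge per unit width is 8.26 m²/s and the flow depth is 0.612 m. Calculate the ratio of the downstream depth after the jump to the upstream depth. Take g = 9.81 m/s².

y₂/y₁ = 7.31

V₁ = q/y₁ = 8.26/0.612 = 13.5 m/s. Fr₁ = V₁/√(g·y₁) = 13.5/√(9.81×0.612) = 5.51.
Conjugate-depth relation: y₂/y₁ = ½[√(1 + 8Fr₁²) − 1] = ½[√243.7 − 1] = 7.31.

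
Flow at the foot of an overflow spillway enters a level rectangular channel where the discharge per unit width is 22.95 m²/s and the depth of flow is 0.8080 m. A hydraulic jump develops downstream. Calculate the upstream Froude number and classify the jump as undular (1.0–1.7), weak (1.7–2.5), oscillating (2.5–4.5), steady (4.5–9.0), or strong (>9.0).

V₁ = q/y₁ = 22.95/0.8080 = 28.40 m/s. Fr₁ = V₁/√(g·y₁) = 28.40/√(9.81×0.8080) = 10.09.
Fr₁ = 10.09 lies in the strong range.

Fr₁ = 10.09; strong jump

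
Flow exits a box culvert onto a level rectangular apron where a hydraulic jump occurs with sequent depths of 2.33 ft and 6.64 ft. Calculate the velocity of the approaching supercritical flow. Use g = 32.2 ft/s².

V₁ = 20.3 ft/s

For a rectangular channel the momentum equation gives q² = ½·g·y₁·y₂·(y₁ + y₂) = ½×32.2×2.33×6.64×8.97 = 2234.
q = √2234 = 47.3 ft²/s.
V₁ = q/y₁ = 47.3/2.33 = 20.3 ft/s.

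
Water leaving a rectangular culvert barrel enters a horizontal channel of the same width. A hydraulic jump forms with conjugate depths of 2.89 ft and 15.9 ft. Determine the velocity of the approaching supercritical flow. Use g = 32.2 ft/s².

For a rectangular channel the momentum equation gives q² = ½·g·y₁·y₂·(y₁ + y₂) = ½×32.2×2.89×15.9×18.8 = 13901.
q = √13901 = 118 ft²/s.
V₁ = q/y₁ = 118/2.89 = 40.8 ft/s.

V₁ = 40.8 ft/s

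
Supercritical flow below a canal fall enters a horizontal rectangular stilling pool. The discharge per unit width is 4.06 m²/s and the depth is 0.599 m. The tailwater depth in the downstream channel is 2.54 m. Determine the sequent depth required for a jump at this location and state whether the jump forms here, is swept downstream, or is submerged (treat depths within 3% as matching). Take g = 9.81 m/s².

y₂ = 2.09 m; the jump is submerged

V₁ = q/y₁ = 4.06/0.599 = 6.78 m/s. Fr₁ = V₁/√(g·y₁) = 6.78/√(9.81×0.599) = 2.80.
Bélanger equation: y₂/y₁ = ½[√(1 + 8Fr₁²) − 1] = ½[√63.54 − 1] = 3.49.
y₂ = 3.49 × 0.599 = 2.09 m.
Tailwater y_tw = 2.54 m: y_tw > y₂, so the jump is submerged.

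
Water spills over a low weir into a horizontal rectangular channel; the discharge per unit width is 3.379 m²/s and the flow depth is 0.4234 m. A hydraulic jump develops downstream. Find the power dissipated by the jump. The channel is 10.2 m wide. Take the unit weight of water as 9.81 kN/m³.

P = 473.4 kW

V₁ = q/y₁ = 3.379/0.4234 = 7.981 m/s. Fr₁ = V₁/√(g·y₁) = 7.981/√(9.81×0.4234) = 3.916.
Conjugate-depth relation: y₂/y₁ = ½[√(1 + 8Fr₁²) − 1] = ½[√123.67 − 1] = 5.060.
y₂ = 5.060 × 0.4234 = 2.143 m.
Head loss: ΔE = (y₂ − y₁)³/(4y₁y₂) = (2.143 − 0.4234)³/(4×0.4234×2.143) = 5.081/3.629 = 1.400 m.
Q = q·b = 3.379 × 10.2 = 34.47 m³/s. P = γ·Q·ΔE = 9.81 × 34.47 × 1.400 = 473.4 kW.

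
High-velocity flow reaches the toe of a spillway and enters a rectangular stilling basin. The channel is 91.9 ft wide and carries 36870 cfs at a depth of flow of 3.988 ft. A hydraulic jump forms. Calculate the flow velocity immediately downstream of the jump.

q = Q/b = 36870/91.9 = 401.2 ft²/s; V₁ = q/y₁ = 100.6 ft/s. Fr₁ = V₁/√(g·y₁) = 8.878.
Sequent-depth ratio: y₂/y₁ = ½[√(1 + 8Fr₁²) − 1] = ½[√631.50 − 1] = 12.06.
y₂ = 12.06 × 3.988 = 48.11 ft.
V₂ = q/y₂ = 401.2/48.11 = 8.338 ft/s.

V₂ = 8.338 ft/s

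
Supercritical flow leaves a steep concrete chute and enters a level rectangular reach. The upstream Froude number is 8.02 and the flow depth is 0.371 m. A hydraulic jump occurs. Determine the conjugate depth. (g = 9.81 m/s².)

Fr₁ = 8.02 (given).
Sequent-depth ratio: y₂/y₁ = ½[√(1 + 8Fr₁²) − 1] = ½[√515.6 − 1] = 10.9.
y₂ = 10.9 × 0.371 = 4.03 m.

y₂ = 4.03 m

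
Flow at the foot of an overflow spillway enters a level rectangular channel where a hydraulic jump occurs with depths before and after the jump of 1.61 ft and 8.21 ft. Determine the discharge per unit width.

q = 45.7 ft²/s

For a rectangular channel the momentum equation gives q² = ½·g·y₁·y₂·(y₁ + y₂) = ½×32.2×1.61×8.21×9.82 = 2090.
q = √2090 = 45.7 ft²/s.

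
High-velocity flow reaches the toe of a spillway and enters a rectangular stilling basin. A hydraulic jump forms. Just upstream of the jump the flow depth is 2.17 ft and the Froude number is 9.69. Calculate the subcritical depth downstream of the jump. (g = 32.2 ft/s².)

Fr₁ = 9.69 (given).
Sequent-depth ratio: y₂/y₁ = ½[√(1 + 8Fr₁²) − 1] = ½[√752.2 − 1] = 13.2.
y₂ = 13.2 × 2.17 = 28.7 ft.

y₂ = 28.7 ft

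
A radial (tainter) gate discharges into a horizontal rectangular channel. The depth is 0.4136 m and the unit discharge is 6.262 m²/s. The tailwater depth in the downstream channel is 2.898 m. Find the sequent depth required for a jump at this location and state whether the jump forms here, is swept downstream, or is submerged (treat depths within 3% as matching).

y₂ = 4.195 m; the jump is swept downstream

V₁ = q/y₁ = 6.262/0.4136 = 15.14 m/s. Fr₁ = V₁/√(g·y₁) = 15.14/√(9.81×0.4136) = 7.516.
By Bélanger, y₂/y₁ = ½[√(1 + 8Fr₁²) − 1] = ½[√452.97 − 1] = 10.14.
y₂ = 10.14 × 0.4136 = 4.195 m.
Tailwater y_tw = 2.898 m: y_tw < y₂, so the jump is swept downstream.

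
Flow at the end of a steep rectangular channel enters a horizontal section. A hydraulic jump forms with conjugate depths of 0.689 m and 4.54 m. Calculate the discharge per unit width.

q = 8.96 m²/s

For a rectangular channel the momentum equation gives q² = ½·g·y₁·y₂·(y₁ + y₂) = ½×9.81×0.689×4.54×5.23 = 80.2.
q = √80.2 = 8.96 m²/s.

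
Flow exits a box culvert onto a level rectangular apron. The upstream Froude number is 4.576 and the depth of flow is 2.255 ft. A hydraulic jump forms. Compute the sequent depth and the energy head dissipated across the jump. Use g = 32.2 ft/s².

Fr₁ = 4.576 (given).
Conjugate-depth relation: y₂/y₁ = ½[√(1 + 8Fr₁²) − 1] = ½[√168.52 − 1] = 5.991.
y₂ = 5.991 × 2.255 = 13.51 ft.
Head loss: ΔE = (y₂ − y₁)³/(4y₁y₂) = (13.51 − 2.255)³/(4×2.255×13.51) = 1425/121.9 = 11.70 ft.

y₂ = 13.51 ft; ΔE = 11.70 ft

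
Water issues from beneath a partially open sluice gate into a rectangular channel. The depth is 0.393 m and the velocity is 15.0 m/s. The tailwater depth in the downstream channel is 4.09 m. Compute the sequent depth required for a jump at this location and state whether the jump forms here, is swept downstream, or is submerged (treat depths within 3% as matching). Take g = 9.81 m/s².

y₂ = 4.05 m; the jump forms here

Fr₁ = V₁/√(g·y₁) = 15.0/√(9.81×0.393) = 7.64.
Conjugate-depth relation: y₂/y₁ = ½[√(1 + 8Fr₁²) − 1] = ½[√467.9 − 1] = 10.3.
y₂ = 10.3 × 0.393 = 4.05 m.
Tailwater y_tw = 4.09 m: y_tw ≈ y₂, so the jump forms here.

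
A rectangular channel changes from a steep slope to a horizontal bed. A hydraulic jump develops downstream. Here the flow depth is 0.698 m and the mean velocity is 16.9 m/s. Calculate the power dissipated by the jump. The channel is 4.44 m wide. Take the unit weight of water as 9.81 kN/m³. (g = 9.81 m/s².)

Fr₁ = V₁/√(g·y₁) = 16.9/√(9.81×0.698) = 6.46.
Sequent-depth ratio: y₂/y₁ = ½[√(1 + 8Fr₁²) − 1] = ½[√334.7 − 1] = 8.65.
y₂ = 8.65 × 0.698 = 6.04 m.
Head loss: ΔE = (y₂ − y₁)³/(4y₁y₂) = (6.04 − 0.698)³/(4×0.698×6.04) = 152/16.9 = 9.02 m.
q = V₁·y₁ = 16.9 × 0.698 = 11.8 m²/s. Q = q·b = 11.8 × 4.44 = 52.4 m³/s. P = γ·Q·ΔE = 9.81 × 52.4 × 9.02 = 4637 kW.

P = 4637 kW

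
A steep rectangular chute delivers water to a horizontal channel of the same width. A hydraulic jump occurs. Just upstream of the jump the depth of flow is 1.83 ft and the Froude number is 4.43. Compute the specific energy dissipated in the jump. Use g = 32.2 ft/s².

ΔE = 8.66 ft

Fr₁ = 4.43 (given).
Sequent-depth ratio: y₂/y₁ = ½[√(1 + 8Fr₁²) − 1] = ½[√158.0 − 1] = 5.78.
y₂ = 5.78 × 1.83 = 10.6 ft.
V₁ = Fr₁·√(g·y₁) = 4.43×√(32.2×1.83) = 34.0 ft/s; q = V₁·y₁ = 62.2 ft²/s. V₂ = q/y₂ = 62.2/10.6 = 5.88 ft/s. E₁ = y₁ + V₁²/2g = 19.8 ft; E₂ = y₂ + V₂²/2g = 11.1 ft. ΔE = E₁ − E₂ = 8.66 ft.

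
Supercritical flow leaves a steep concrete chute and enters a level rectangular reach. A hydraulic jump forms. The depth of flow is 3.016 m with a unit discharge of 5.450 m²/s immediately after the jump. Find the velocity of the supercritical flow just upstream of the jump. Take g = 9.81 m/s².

V₁ = 9.710 m/s

V₂ = q/y₂ = 5.450/3.016 = 1.807 m/s; Fr₂ = V₂/√(g·y₂) = 0.3322.
From the momentum equation (using Fr₂), y₁/y₂ = ½[√(1 + 8Fr₂²) − 1] = ½[√1.8829 − 1] = 0.1861.
y₁ = 0.1861 × 3.016 = 0.5613 m.
V₁ = q/y₁ = 5.450/0.5613 = 9.710 m/s.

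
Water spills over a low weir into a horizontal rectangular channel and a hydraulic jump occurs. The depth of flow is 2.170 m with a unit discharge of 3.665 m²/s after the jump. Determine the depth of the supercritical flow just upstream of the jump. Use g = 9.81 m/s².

V₂ = q/y₂ = 3.665/2.170 = 1.689 m/s; Fr₂ = V₂/√(g·y₂) = 0.3661.
From the momentum equation (using Fr₂), y₁/y₂ = ½[√(1 + 8Fr₂²) − 1] = ½[√2.0720 − 1] = 0.2197.
y₁ = 0.2197 × 2.170 = 0.4768 m.

y₁ = 0.4768 m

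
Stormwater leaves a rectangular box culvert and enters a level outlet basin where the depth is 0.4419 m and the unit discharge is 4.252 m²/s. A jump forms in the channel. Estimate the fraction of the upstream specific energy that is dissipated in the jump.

ΔE/E₁ = 0.457 (45.7%)

V₁ = q/y₁ = 4.252/0.4419 = 9.622 m/s. Fr₁ = V₁/√(g·y₁) = 9.622/√(9.81×0.4419) = 4.621.
Bélanger equation: y₂/y₁ = ½[√(1 + 8Fr₁²) − 1] = ½[√171.86 − 1] = 6.055.
y₂ = 6.055 × 0.4419 = 2.676 m.
E₁ = y₁ + V₁²/2g = 5.161 m. ΔE = (y₂ − y₁)³/(4y₁y₂) = 2.356 m. ΔE/E₁ = 2.356/5.161 = 0.457.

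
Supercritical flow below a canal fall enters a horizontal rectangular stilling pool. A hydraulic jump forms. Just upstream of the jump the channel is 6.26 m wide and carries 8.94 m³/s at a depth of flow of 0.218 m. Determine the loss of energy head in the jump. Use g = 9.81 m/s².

ΔE = 1.07 m

q = Q/b = 8.94/6.26 = 1.43 m²/s; V₁ = q/y₁ = 6.55 m/s. Fr₁ = V₁/√(g·y₁) = 4.48.
Sequent-depth ratio: y₂/y₁ = ½[√(1 + 8Fr₁²) − 1] = ½[√161.5 − 1] = 5.85.
y₂ = 5.85 × 0.218 = 1.28 m.
Head loss: ΔE = (y₂ − y₁)³/(4y₁y₂) = (1.28 − 0.218)³/(4×0.218×1.28) = 1.19/1.11 = 1.07 m.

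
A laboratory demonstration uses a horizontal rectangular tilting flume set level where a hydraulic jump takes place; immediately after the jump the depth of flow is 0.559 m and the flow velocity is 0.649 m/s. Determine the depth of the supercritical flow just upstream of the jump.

y₁ = 0.0756 m

Fr₂ = V₂/√(g·y₂) = 0.649/√(9.81×0.559) = 0.277.
From the momentum equation (using Fr₂), y₁/y₂ = ½[√(1 + 8Fr₂²) − 1] = ½[√1.614 − 1] = 0.135.
y₁ = 0.135 × 0.559 = 0.0756 m.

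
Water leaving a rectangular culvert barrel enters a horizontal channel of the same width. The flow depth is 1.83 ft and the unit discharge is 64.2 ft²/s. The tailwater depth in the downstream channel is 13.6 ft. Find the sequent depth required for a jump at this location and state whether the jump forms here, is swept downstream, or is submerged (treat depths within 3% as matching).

y₂ = 10.9 ft; the jump is submerged

V₁ = q/y₁ = 64.2/1.83 = 35.1 ft/s. Fr₁ = V₁/√(g·y₁) = 35.1/√(32.2×1.83) = 4.57.
From the momentum equation for a rectangular channel, y₂/y₁ = ½[√(1 + 8Fr₁²) − 1] = ½[√168.1 − 1] = 5.98.
y₂ = 5.98 × 1.83 = 10.9 ft.
Tailwater y_tw = 13.6 ft: y_tw > y₂, so the jump is submerged.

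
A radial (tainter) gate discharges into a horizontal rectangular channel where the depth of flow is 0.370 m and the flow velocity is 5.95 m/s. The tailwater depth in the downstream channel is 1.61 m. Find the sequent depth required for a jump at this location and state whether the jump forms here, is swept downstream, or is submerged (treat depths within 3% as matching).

Fr₁ = V₁/√(g·y₁) = 5.95/√(9.81×0.370) = 3.12.
Bélanger equation: y₂/y₁ = ½[√(1 + 8Fr₁²) − 1] = ½[√79.03 − 1] = 3.94.
y₂ = 3.94 × 0.370 = 1.46 m.
Tailwater y_tw = 1.61 m: y_tw > y₂, so the jump is submerged.

y₂ = 1.46 m; the jump is submerged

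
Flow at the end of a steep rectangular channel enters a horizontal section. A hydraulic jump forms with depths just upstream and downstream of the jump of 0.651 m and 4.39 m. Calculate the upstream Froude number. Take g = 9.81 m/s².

Fr₁ = 5.11

For a rectangular channel the momentum equation gives q² = ½·g·y₁·y₂·(y₁ + y₂) = ½×9.81×0.651×4.39×5.04 = 70.7.
q = √70.7 = 8.41 m²/s.
V₁ = q/y₁ = 12.9 m/s; Fr₁ = V₁/√(g·y₁) = 5.11.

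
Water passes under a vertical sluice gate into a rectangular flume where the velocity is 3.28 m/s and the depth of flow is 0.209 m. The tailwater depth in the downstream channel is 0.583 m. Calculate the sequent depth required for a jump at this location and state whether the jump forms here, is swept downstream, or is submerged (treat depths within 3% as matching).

Fr₁ = V₁/√(g·y₁) = 3.28/√(9.81×0.209) = 2.29.
Conjugate-depth relation: y₂/y₁ = ½[√(1 + 8Fr₁²) − 1] = ½[√42.98 − 1] = 2.78.
y₂ = 2.78 × 0.209 = 0.581 m.
Tailwater y_tw = 0.583 m: y_tw ≈ y₂, so the jump forms here.

y₂ = 0.581 m; the jump forms here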